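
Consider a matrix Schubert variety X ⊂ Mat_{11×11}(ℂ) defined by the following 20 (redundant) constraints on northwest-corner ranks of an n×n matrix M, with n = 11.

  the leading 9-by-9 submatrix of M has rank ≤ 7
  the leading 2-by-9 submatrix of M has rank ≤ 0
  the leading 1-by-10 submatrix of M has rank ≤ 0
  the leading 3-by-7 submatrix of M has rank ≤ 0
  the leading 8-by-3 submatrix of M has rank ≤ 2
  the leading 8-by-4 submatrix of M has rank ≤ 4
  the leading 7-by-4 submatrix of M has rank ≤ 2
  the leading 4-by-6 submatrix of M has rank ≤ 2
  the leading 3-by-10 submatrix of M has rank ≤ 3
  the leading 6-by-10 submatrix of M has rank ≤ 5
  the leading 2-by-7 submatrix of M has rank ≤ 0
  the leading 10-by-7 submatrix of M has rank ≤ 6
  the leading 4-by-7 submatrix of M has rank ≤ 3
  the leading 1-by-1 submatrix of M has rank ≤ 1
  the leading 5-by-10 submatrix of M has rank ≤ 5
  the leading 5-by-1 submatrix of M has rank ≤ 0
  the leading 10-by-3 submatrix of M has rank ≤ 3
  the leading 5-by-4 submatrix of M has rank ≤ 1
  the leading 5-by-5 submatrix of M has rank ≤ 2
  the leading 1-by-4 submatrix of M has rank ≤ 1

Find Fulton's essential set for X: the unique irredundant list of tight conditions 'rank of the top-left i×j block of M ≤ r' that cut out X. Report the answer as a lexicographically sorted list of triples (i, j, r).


The tightest implied rank at each (i,j), from the 20 conditions:

  0, 0, 0, 0, 0, 0, 0, 0, 0, 0, 1
  0, 0, 0, 0, 0, 0, 0, 0, 0, 1, 2
  0, 0, 0, 0, 0, 0, 0, 1, 1, 2, 3
  0, 1, 1, 1, 1, 1, 1, 2, 2, 3, 4
  0, 1, 1, 1, 2, 2, 2, 3, 3, 4, 5
  1, 2, 2, 2, 3, 3, 3, 4, 4, 5, 6
  1, 2, 2, 2, 3, 4, 4, 5, 5, 6, 7
  1, 2, 2, 3, 4, 5, 5, 6, 6, 7, 8
  1, 2, 3, 4, 5, 6, 6, 7, 7, 8, 9
  1, 2, 3, 4, 5, 6, 6, 7, 8, 9, 10
  1, 2, 3, 4, 5, 6, 7, 8, 9, 10, 11

so w = (11, 10, 8, 2, 5, 1, 6, 4, 3, 9, 7).

Rothe diagram D(w) (34 cells), 8 SE-corners (essential conditions):

[(1, 10, 0), (2, 9, 0), (3, 7, 0), (5, 1, 0), (5, 4, 1), (7, 4, 2), (8, 3, 2), (10, 7, 6)]


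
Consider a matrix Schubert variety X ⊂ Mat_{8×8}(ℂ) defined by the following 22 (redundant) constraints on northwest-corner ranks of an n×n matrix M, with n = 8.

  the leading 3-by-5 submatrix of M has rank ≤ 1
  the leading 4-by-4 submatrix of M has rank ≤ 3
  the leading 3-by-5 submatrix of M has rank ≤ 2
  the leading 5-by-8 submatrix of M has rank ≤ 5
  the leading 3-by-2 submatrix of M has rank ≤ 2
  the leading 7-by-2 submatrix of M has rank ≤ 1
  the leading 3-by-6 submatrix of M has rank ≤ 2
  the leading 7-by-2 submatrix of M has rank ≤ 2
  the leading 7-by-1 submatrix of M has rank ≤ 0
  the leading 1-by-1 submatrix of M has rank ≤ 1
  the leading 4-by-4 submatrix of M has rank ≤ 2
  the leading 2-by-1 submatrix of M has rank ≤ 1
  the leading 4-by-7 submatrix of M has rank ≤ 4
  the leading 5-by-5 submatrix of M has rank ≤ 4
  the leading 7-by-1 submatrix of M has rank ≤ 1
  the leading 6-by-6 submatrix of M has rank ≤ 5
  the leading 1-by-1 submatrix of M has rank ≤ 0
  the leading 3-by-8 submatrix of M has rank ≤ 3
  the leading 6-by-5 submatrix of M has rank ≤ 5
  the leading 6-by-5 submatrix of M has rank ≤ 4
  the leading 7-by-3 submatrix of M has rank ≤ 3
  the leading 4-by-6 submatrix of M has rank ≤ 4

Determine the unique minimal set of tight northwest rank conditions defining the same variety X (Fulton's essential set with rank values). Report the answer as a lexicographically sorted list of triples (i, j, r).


Rank table r_w(8×8) implied by the 22 constraints:

  0 | 1 | 1 | 1 | 1 | 1 | 1 | 1
  0 | 1 | 1 | 1 | 1 | 2 | 2 | 2
  0 | 1 | 1 | 1 | 1 | 2 | 3 | 3
  0 | 1 | 2 | 2 | 2 | 3 | 4 | 4
  0 | 1 | 2 | 3 | 3 | 4 | 5 | 5
  0 | 1 | 2 | 3 | 4 | 5 | 6 | 6
  0 | 1 | 2 | 3 | 4 | 5 | 6 | 7
  1 | 2 | 3 | 4 | 5 | 6 | 7 | 8

hence w(1..8) = (2, 6, 7, 3, 4, 5, 8, 1).

ℓ(w)=13; the 2 essential cells (i,j,r):

[(3, 5, 1), (7, 1, 0)]


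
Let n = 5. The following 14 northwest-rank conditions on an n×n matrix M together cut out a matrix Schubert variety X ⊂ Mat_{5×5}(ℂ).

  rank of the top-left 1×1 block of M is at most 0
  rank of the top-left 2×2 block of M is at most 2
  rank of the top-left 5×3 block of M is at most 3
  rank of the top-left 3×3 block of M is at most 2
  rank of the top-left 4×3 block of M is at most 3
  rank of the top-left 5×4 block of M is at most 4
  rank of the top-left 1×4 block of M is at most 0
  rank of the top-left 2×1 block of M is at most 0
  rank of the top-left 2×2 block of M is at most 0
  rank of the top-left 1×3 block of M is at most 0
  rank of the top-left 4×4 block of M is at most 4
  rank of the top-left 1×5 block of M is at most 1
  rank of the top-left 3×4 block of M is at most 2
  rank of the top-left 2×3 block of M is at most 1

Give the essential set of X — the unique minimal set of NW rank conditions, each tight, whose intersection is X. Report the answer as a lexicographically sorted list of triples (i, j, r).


The tightest implied rank at each (i,j), from the 14 conditions:

  0 | 0 | 0 | 0 | 1
  0 | 0 | 1 | 1 | 2
  1 | 1 | 2 | 2 | 3
  1 | 2 | 3 | 3 | 4
  1 | 2 | 3 | 4 | 5

so w = (5, 3, 1, 2, 4).

Rothe diagram D(w) (6 cells), 2 SE-corners (essential conditions):

[(1, 4, 0), (2, 2, 0)]


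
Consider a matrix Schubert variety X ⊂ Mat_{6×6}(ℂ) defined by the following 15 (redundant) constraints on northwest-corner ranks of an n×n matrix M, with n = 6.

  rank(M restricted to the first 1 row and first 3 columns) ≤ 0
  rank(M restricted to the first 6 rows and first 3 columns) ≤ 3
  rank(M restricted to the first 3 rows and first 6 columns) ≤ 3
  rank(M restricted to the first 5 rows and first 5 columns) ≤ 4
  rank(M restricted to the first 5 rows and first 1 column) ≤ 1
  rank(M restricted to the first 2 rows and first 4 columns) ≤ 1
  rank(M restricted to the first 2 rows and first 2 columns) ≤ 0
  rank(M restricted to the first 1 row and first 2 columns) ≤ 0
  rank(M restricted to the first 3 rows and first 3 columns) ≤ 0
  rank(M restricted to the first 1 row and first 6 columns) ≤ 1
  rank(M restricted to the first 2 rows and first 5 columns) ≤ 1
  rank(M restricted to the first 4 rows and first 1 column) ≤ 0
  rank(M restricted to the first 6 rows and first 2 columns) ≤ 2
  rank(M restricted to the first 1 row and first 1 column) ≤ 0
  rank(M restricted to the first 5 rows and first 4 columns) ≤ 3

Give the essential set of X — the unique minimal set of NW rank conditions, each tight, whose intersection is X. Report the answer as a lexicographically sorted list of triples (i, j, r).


Rank table r_w(6×6) implied by the 15 constraints:

  R[1]: 0  0  0  1  1  1
  R[2]: 0  0  0  1  1  2
  R[3]: 0  0  0  1  2  3
  R[4]: 0  1  1  2  3  4
  R[5]: 1  2  2  3  4  5
  R[6]: 1  2  3  4  5  6

giving w = (4, 6, 5, 2, 1, 3) via Δ²R.

3 SE-corners of the 11-cell Rothe diagram give Ess(w):

[(2, 5, 1), (3, 3, 0), (4, 1, 0)]


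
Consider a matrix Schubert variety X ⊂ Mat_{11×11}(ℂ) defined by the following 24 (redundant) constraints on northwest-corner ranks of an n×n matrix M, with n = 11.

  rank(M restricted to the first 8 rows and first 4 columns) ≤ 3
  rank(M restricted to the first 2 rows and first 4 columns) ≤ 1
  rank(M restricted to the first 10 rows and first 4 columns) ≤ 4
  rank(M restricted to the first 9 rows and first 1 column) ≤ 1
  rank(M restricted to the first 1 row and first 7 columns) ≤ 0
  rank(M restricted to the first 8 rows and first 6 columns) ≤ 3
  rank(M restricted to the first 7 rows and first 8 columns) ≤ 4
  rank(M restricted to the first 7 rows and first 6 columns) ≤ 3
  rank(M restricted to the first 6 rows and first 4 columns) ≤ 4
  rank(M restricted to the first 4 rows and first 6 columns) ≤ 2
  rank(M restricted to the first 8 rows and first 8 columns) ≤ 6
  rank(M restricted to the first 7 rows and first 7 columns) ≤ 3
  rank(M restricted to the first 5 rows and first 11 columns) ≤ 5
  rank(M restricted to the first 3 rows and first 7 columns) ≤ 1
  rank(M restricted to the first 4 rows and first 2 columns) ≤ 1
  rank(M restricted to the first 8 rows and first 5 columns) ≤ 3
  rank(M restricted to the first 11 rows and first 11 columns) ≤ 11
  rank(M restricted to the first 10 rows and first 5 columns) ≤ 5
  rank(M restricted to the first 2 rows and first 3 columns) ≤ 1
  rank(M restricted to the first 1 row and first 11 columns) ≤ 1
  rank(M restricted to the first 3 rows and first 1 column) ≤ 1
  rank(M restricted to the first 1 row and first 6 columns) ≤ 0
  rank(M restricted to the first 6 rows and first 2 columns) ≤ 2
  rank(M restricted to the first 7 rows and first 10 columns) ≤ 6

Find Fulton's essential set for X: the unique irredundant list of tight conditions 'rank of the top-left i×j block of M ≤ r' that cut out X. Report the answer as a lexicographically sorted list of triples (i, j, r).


Computing R[i][j] = min implied NW-rank bound (n=11, 24 conditions):

  R[1]: 0 | 0 | 0 | 0 | 0 | 0 | 0 | 1 | 1 | 1 | 1
  R[2]: 1 | 1 | 1 | 1 | 1 | 1 | 1 | 2 | 2 | 2 | 2
  R[3]: 1 | 1 | 1 | 1 | 1 | 1 | 1 | 2 | 3 | 3 | 3
  R[4]: 1 | 1 | 2 | 2 | 2 | 2 | 2 | 3 | 4 | 4 | 4
  R[5]: 1 | 2 | 3 | 3 | 3 | 3 | 3 | 4 | 5 | 5 | 5
  R[6]: 1 | 2 | 3 | 3 | 3 | 3 | 3 | 4 | 5 | 6 | 6
  R[7]: 1 | 2 | 3 | 3 | 3 | 3 | 3 | 4 | 5 | 6 | 7
  R[8]: 1 | 2 | 3 | 3 | 3 | 3 | 4 | 5 | 6 | 7 | 8
  R[9]: 1 | 2 | 3 | 4 | 4 | 4 | 5 | 6 | 7 | 8 | 9
  R[10]: 1 | 2 | 3 | 4 | 5 | 5 | 6 | 7 | 8 | 9 | 10
  R[11]: 1 | 2 | 3 | 4 | 5 | 6 | 7 | 8 | 9 | 10 | 11

second differences of R give the permutation w = (8, 1, 9, 3, 2, 10, 11, 7, 4, 5, 6).

|D(w)|=25, |Ess(w)|=5:

[(1, 7, 0), (3, 7, 1), (4, 2, 1), (7, 7, 3), (8, 6, 3)]


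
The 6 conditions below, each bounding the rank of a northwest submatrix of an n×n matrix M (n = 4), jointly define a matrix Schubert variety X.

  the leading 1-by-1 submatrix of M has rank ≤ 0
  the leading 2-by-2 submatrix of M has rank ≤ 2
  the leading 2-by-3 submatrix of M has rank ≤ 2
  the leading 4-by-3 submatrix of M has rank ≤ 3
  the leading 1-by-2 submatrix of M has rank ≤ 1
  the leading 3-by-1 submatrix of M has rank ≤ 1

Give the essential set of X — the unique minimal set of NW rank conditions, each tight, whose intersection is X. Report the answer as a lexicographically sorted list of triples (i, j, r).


The tightest implied rank at each (i,j), from the 6 conditions:

  i=1: 0 | 1 | 1 | 1
  i=2: 1 | 2 | 2 | 2
  i=3: 1 | 2 | 3 | 3
  i=4: 1 | 2 | 3 | 4

giving w = (2, 1, 3, 4) via Δ²R.

Rothe diagram D(w) (1 cell), 1 SE-corner (essential condition):

[(1, 1, 0)]


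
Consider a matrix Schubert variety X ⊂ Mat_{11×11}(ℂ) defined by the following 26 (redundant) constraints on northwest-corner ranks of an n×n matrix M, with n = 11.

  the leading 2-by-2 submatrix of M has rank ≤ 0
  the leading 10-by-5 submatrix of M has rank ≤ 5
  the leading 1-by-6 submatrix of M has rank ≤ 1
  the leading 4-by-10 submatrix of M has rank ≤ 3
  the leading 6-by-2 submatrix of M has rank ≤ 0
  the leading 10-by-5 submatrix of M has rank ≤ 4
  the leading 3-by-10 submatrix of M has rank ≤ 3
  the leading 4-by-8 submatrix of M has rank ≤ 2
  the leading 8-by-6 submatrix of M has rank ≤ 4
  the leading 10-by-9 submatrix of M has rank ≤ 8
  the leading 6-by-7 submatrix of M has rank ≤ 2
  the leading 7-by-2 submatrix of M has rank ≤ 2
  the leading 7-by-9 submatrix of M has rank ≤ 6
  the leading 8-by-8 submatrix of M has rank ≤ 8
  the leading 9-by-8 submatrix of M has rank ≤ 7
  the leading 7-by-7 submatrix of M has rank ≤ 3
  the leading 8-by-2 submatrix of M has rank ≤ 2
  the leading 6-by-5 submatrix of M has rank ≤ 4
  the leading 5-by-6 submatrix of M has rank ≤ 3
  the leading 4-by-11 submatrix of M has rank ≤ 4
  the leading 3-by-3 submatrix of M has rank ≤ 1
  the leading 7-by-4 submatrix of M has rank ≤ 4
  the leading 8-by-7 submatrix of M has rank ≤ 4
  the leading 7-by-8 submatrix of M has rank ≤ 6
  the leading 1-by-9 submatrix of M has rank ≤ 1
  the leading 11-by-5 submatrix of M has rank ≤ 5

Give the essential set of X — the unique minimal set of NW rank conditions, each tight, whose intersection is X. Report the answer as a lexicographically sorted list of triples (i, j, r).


Recovering R(i,j) via the rank-extension bound from the 26 conditions:

  0 | 0 | 1 | 1 | 1 | 1 | 1 | 1 | 1 | 1 | 1
  0 | 0 | 1 | 2 | 2 | 2 | 2 | 2 | 2 | 2 | 2
  0 | 0 | 1 | 2 | 2 | 2 | 2 | 2 | 3 | 3 | 3
  0 | 0 | 1 | 2 | 2 | 2 | 2 | 2 | 3 | 3 | 4
  0 | 0 | 1 | 2 | 2 | 2 | 2 | 3 | 4 | 4 | 5
  0 | 0 | 1 | 2 | 2 | 2 | 2 | 3 | 4 | 5 | 6
  1 | 1 | 2 | 3 | 3 | 3 | 3 | 4 | 5 | 6 | 7
  1 | 2 | 3 | 4 | 4 | 4 | 4 | 5 | 6 | 7 | 8
  1 | 2 | 3 | 4 | 4 | 5 | 5 | 6 | 7 | 8 | 9
  1 | 2 | 3 | 4 | 4 | 5 | 6 | 7 | 8 | 9 | 10
  1 | 2 | 3 | 4 | 5 | 6 | 7 | 8 | 9 | 10 | 11

the unique w with this rank table is (3, 4, 9, 11, 8, 10, 1, 2, 6, 7, 5).

ℓ(w)=29; the 5 essential cells (i,j,r):

[(4, 8, 2), (4, 10, 3), (6, 2, 0), (6, 7, 2), (10, 5, 4)]


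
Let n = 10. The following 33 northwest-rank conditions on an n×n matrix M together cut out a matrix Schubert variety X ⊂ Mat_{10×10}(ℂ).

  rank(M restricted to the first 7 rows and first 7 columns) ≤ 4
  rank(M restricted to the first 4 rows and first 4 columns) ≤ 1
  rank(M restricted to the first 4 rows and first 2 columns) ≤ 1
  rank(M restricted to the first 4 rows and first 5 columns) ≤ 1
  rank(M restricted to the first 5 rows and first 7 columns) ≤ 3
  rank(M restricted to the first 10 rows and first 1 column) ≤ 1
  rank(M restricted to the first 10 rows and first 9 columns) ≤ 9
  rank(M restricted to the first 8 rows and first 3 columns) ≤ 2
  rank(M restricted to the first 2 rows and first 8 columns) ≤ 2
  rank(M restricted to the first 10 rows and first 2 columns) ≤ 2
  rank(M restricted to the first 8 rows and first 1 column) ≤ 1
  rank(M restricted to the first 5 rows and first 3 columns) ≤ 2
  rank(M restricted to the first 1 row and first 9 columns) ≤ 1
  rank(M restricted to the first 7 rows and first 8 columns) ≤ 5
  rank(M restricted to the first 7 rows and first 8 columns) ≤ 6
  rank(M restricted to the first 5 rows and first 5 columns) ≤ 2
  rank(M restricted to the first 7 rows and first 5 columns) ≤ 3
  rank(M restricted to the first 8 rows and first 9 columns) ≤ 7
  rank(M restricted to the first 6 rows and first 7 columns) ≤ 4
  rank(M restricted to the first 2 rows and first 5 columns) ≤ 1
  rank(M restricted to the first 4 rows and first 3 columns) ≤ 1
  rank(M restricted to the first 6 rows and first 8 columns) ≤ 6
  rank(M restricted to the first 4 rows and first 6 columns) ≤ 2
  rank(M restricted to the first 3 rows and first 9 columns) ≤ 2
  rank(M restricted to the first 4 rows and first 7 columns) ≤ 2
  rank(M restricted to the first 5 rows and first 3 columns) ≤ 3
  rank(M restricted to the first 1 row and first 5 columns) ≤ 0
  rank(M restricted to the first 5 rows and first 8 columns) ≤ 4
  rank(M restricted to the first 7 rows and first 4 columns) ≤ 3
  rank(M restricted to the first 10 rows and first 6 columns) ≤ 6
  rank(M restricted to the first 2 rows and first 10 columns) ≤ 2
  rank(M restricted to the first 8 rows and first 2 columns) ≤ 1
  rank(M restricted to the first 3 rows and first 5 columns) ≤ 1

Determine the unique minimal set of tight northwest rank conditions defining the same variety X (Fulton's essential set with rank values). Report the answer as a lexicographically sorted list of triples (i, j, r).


Recovering R(i,j) via the rank-extension bound from the 33 conditions:

  row 1: 0, 0, 0, 0, 0, 1, 1, 1, 1, 1
  row 2: 1, 1, 1, 1, 1, 2, 2, 2, 2, 2
  row 3: 1, 1, 1, 1, 1, 2, 2, 2, 2, 3
  row 4: 1, 1, 1, 1, 1, 2, 2, 3, 3, 4
  row 5: 1, 1, 2, 2, 2, 3, 3, 4, 4, 5
  row 6: 1, 1, 2, 3, 3, 4, 4, 5, 5, 6
  row 7: 1, 1, 2, 3, 3, 4, 4, 5, 6, 7
  row 8: 1, 1, 2, 3, 4, 5, 5, 6, 7, 8
  row 9: 1, 2, 3, 4, 5, 6, 6, 7, 8, 9
  row 10: 1, 2, 3, 4, 5, 6, 7, 8, 9, 10

reading off 1-entries of Δ²R: w = (6, 1, 10, 8, 3, 4, 9, 5, 2, 7).

Fulton essential set (7 of the 23 Rothe cells):

[(1, 5, 0), (3, 9, 2), (4, 5, 1), (4, 7, 2), (7, 5, 3), (7, 7, 4), (8, 2, 1)]


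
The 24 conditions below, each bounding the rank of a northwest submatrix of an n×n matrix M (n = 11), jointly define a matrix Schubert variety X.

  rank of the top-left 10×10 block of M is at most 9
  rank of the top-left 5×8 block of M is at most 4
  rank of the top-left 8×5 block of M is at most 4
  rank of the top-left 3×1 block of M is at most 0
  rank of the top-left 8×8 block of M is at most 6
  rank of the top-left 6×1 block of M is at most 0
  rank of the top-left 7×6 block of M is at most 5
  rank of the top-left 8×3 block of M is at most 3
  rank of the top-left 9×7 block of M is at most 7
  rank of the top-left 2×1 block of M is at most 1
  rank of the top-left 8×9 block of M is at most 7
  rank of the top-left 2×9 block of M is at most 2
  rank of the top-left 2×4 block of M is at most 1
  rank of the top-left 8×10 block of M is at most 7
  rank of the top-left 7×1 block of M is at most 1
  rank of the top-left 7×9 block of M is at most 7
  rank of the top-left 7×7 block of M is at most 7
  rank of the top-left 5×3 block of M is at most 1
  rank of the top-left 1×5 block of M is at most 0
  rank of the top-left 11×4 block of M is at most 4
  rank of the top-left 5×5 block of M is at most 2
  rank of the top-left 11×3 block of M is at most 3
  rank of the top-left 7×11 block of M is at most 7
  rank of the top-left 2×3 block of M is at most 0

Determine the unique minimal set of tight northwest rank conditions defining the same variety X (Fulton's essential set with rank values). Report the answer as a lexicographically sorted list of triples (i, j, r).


Recovering R(i,j) via the rank-extension bound from the 24 conditions:

  0, 0, 0, 0, 0, 1, 1, 1, 1, 1, 1
  0, 0, 0, 1, 1, 2, 2, 2, 2, 2, 2
  0, 1, 1, 2, 2, 3, 3, 3, 3, 3, 3
  0, 1, 1, 2, 2, 3, 4, 4, 4, 4, 4
  0, 1, 1, 2, 2, 3, 4, 4, 5, 5, 5
  0, 1, 2, 3, 3, 4, 5, 5, 6, 6, 6
  1, 2, 3, 4, 4, 5, 6, 6, 7, 7, 7
  1, 2, 3, 4, 4, 5, 6, 6, 7, 7, 8
  1, 2, 3, 4, 5, 6, 7, 7, 8, 8, 9
  1, 2, 3, 4, 5, 6, 7, 8, 9, 9, 10
  1, 2, 3, 4, 5, 6, 7, 8, 9, 10, 11

the unique w with this rank table is (6, 4, 2, 7, 9, 3, 1, 11, 5, 8, 10).

Rothe diagram D(w) (20 cells), 9 SE-corners (essential conditions):

[(1, 5, 0), (2, 3, 0), (5, 3, 1), (5, 5, 2), (5, 8, 4), (6, 1, 0), (8, 5, 4), (8, 8, 6), (8, 10, 7)]


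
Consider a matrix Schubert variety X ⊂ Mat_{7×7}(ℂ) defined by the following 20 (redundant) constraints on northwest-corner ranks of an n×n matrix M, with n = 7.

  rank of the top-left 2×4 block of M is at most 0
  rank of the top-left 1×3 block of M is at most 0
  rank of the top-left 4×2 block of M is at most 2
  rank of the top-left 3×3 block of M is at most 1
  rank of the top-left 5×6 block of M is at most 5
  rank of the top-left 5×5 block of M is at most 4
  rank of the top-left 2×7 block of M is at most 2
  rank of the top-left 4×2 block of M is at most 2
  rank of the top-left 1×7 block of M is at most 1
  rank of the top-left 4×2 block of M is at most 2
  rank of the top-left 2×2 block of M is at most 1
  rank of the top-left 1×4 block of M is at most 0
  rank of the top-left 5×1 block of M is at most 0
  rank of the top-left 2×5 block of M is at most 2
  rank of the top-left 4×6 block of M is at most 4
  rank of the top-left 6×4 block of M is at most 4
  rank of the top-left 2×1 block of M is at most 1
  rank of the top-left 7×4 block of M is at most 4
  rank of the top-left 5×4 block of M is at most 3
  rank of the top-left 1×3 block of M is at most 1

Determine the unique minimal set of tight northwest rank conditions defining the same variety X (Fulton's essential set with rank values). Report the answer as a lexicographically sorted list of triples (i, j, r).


The tightest implied rank at each (i,j), from the 20 conditions:

  row 1: 0 | 0 | 0 | 0 | 1 | 1 | 1
  row 2: 0 | 0 | 0 | 0 | 1 | 2 | 2
  row 3: 0 | 1 | 1 | 1 | 2 | 3 | 3
  row 4: 0 | 1 | 2 | 2 | 3 | 4 | 4
  row 5: 0 | 1 | 2 | 3 | 4 | 5 | 5
  row 6: 1 | 2 | 3 | 4 | 5 | 6 | 6
  row 7: 1 | 2 | 3 | 4 | 5 | 6 | 7

reading off 1-entries of Δ²R: w = (5, 6, 2, 3, 4, 1, 7).

2 SE-corners of the 11-cell Rothe diagram give Ess(w):

[(2, 4, 0), (5, 1, 0)]


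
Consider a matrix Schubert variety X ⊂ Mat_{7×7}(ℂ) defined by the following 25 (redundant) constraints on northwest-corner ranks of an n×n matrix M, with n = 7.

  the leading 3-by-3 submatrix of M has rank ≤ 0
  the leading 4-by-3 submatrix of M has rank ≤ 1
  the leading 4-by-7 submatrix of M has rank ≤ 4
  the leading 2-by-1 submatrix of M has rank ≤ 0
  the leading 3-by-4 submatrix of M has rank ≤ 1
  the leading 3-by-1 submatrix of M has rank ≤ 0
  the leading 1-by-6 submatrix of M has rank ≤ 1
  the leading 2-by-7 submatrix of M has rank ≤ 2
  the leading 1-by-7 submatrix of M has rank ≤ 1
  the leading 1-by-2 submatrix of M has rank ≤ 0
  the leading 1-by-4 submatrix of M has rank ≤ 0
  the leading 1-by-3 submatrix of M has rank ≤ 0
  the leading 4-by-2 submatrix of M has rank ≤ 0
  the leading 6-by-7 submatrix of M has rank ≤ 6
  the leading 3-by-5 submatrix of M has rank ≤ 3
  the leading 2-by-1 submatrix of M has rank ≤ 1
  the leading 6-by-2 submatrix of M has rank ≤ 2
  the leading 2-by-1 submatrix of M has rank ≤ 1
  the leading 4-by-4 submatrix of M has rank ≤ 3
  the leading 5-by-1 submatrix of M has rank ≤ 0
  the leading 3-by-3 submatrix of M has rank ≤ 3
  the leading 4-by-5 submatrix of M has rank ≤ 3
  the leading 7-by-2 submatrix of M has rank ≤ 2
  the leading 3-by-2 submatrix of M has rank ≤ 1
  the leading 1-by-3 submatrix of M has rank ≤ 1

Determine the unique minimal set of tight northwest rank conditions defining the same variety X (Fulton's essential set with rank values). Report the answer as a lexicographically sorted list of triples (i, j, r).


Reconstructing r_w from the 25 given conditions:

  i=1: 0, 0, 0, 0, 1, 1, 1
  i=2: 0, 0, 0, 1, 2, 2, 2
  i=3: 0, 0, 0, 1, 2, 3, 3
  i=4: 0, 0, 1, 2, 3, 4, 4
  i=5: 0, 1, 2, 3, 4, 5, 5
  i=6: 1, 2, 3, 4, 5, 6, 6
  i=7: 1, 2, 3, 4, 5, 6, 7

giving w = (5, 4, 6, 3, 2, 1, 7) via Δ²R.

4 SE-corners of the 13-cell Rothe diagram give Ess(w):

[(1, 4, 0), (3, 3, 0), (4, 2, 0), (5, 1, 0)]


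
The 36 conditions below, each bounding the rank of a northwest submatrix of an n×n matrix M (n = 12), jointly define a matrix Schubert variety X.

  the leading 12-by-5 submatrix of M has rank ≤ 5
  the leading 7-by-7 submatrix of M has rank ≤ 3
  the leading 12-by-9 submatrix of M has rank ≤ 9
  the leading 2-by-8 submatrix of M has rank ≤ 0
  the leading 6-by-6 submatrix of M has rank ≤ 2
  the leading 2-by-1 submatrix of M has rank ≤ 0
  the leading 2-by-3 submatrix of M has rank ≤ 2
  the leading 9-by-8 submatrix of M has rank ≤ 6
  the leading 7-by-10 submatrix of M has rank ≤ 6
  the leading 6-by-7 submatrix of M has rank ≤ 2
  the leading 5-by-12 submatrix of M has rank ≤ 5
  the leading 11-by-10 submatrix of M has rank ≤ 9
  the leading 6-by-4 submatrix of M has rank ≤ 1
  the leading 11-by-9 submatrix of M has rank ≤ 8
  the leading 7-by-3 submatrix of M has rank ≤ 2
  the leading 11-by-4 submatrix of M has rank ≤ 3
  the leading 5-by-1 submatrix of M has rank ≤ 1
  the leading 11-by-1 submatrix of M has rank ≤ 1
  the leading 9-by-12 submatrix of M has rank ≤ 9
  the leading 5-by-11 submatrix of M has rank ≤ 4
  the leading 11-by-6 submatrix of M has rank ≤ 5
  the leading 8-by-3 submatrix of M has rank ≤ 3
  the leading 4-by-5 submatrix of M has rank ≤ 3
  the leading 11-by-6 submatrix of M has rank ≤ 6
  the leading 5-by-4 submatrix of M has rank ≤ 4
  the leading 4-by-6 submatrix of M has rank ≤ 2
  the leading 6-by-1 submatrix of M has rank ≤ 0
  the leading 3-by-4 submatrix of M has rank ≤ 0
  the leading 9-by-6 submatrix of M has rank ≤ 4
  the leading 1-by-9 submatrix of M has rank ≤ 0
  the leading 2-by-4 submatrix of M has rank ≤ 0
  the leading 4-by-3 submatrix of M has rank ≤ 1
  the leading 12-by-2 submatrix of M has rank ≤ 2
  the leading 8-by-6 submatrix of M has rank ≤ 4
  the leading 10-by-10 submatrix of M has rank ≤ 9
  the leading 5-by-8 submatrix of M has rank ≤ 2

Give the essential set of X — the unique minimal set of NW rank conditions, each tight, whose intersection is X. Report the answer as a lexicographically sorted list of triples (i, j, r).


Propagating the 36 rank bounds to every northwest block:

  0, 0, 0, 0, 0, 0, 0, 0, 0, 1, 1, 1
  0, 0, 0, 0, 0, 0, 0, 0, 1, 2, 2, 2
  0, 0, 0, 0, 1, 1, 1, 1, 2, 3, 3, 3
  0, 1, 1, 1, 2, 2, 2, 2, 3, 4, 4, 4
  0, 1, 1, 1, 2, 2, 2, 2, 3, 4, 4, 5
  0, 1, 1, 1, 2, 2, 2, 3, 4, 5, 5, 6
  1, 2, 2, 2, 3, 3, 3, 4, 5, 6, 6, 7
  1, 2, 3, 3, 4, 4, 4, 5, 6, 7, 7, 8
  1, 2, 3, 3, 4, 4, 5, 6, 7, 8, 8, 9
  1, 2, 3, 3, 4, 5, 6, 7, 8, 9, 9, 10
  1, 2, 3, 3, 4, 5, 6, 7, 8, 9, 10, 11
  1, 2, 3, 4, 5, 6, 7, 8, 9, 10, 11, 12

second differences of R give the permutation w = (10, 9, 5, 2, 12, 8, 1, 3, 7, 6, 11, 4).

Rothe diagram D(w) (38 cells), 10 SE-corners (essential conditions):

[(1, 9, 0), (2, 8, 0), (3, 4, 0), (5, 8, 2), (5, 11, 4), (6, 1, 0), (6, 4, 1), (6, 7, 2), (9, 6, 4), (11, 4, 3)]


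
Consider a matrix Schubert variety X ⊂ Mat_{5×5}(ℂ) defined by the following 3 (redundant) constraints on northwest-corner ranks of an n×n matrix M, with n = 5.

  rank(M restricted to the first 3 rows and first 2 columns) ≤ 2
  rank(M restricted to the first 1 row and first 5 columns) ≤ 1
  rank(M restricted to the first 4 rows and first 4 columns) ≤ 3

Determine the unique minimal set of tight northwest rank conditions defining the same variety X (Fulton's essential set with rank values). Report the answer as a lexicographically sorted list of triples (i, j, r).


Propagating the 3 rank bounds to every northwest block:

  i=1: 1  1  1  1  1
  i=2: 1  2  2  2  2
  i=3: 1  2  3  3  3
  i=4: 1  2  3  3  4
  i=5: 1  2  3  4  5

so w = (1, 2, 3, 5, 4).

ℓ(w)=1; the 1 essential cell (i,j,r):

[(4, 4, 3)]


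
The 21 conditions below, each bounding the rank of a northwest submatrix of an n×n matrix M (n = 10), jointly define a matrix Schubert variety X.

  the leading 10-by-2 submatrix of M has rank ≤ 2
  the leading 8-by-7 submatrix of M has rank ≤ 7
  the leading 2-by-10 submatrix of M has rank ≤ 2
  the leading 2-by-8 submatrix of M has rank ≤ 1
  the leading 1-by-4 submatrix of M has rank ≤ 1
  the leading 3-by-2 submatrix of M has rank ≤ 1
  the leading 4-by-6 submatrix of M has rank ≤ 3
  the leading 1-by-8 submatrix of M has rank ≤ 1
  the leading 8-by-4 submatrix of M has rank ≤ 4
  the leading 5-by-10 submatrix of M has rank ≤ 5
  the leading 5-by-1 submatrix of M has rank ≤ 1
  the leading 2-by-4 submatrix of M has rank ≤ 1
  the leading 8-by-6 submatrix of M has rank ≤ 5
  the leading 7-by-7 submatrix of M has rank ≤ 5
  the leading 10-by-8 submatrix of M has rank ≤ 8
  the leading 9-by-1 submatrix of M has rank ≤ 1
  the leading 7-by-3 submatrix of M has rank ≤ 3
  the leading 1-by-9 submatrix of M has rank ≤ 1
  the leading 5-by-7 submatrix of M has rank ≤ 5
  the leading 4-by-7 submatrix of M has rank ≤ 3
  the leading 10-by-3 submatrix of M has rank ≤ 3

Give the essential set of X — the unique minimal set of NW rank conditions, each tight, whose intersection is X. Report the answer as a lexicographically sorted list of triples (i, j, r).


Computing R[i][j] = min implied NW-rank bound (n=10, 21 conditions):

  i=1: 1, 1, 1, 1, 1, 1, 1, 1, 1, 1
  i=2: 1, 1, 1, 1, 1, 1, 1, 1, 2, 2
  i=3: 1, 1, 2, 2, 2, 2, 2, 2, 3, 3
  i=4: 1, 2, 3, 3, 3, 3, 3, 3, 4, 4
  i=5: 1, 2, 3, 4, 4, 4, 4, 4, 5, 5
  i=6: 1, 2, 3, 4, 5, 5, 5, 5, 6, 6
  i=7: 1, 2, 3, 4, 5, 5, 5, 6, 7, 7
  i=8: 1, 2, 3, 4, 5, 5, 6, 7, 8, 8
  i=9: 1, 2, 3, 4, 5, 6, 7, 8, 9, 9
  i=10: 1, 2, 3, 4, 5, 6, 7, 8, 9, 10

so w = (1, 9, 3, 2, 4, 5, 8, 7, 6, 10).

|D(w)|=11, |Ess(w)|=4:

[(2, 8, 1), (3, 2, 1), (7, 7, 5), (8, 6, 5)]


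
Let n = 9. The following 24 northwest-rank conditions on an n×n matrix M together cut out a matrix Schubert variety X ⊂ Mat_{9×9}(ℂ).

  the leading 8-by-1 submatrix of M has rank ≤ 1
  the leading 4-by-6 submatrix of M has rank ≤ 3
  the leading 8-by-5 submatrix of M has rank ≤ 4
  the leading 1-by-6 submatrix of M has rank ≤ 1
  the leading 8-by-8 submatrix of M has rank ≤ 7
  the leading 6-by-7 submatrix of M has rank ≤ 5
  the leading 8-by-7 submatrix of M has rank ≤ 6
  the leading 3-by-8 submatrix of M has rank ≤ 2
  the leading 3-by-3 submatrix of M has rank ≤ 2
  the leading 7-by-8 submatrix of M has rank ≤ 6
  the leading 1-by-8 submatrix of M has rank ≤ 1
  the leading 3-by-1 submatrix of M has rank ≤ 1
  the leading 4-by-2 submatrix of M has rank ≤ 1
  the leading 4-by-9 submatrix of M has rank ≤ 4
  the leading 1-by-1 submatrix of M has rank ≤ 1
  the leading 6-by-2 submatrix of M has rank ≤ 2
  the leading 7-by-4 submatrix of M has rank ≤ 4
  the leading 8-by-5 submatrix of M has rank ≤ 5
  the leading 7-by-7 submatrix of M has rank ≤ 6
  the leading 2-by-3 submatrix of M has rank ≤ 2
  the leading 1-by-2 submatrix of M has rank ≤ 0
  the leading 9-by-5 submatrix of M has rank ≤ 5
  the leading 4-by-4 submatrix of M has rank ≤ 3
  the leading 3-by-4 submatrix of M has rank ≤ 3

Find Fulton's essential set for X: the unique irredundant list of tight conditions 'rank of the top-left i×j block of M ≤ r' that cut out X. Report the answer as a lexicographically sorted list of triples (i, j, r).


Recovering R(i,j) via the rank-extension bound from the 24 conditions:

  row 1: 0  0  1  1  1  1  1  1  1
  row 2: 1  1  2  2  2  2  2  2  2
  row 3: 1  1  2  2  2  2  2  2  3
  row 4: 1  1  2  3  3  3  3  3  4
  row 5: 1  2  3  4  4  4  4  4  5
  row 6: 1  2  3  4  4  5  5  5  6
  row 7: 1  2  3  4  4  5  6  6  7
  row 8: 1  2  3  4  4  5  6  7  8
  row 9: 1  2  3  4  5  6  7  8  9

reading off 1-entries of Δ²R: w = (3, 1, 9, 4, 2, 6, 7, 8, 5).

Fulton essential set (4 of the 12 Rothe cells):

[(1, 2, 0), (3, 8, 2), (4, 2, 1), (8, 5, 4)]


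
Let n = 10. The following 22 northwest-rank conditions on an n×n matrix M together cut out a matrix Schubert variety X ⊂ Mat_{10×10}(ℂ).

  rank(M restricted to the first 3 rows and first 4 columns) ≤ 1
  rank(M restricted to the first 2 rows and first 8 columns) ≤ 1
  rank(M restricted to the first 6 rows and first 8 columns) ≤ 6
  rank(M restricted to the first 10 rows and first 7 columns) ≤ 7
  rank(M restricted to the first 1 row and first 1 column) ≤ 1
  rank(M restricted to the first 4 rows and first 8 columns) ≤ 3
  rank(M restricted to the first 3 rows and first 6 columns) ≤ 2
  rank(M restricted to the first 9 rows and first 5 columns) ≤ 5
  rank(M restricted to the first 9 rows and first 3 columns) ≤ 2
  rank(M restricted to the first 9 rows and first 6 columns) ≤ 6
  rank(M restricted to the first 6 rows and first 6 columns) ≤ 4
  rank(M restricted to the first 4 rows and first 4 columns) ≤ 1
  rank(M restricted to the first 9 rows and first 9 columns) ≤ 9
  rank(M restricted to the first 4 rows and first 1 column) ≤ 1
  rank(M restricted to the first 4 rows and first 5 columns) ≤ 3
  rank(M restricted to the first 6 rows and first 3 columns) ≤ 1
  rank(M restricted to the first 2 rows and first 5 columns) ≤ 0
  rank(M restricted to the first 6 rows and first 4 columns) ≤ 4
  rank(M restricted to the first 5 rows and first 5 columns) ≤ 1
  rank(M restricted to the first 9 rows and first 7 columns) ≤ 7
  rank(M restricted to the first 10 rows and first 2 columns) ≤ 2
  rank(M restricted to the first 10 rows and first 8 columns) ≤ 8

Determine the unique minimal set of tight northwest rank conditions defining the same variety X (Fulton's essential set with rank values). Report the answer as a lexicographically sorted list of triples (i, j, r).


The tightest implied rank at each (i,j), from the 22 conditions:

  R[1]: 0 0 0 0 0 1 1 1 1 1
  R[2]: 0 0 0 0 0 1 1 1 2 2
  R[3]: 1 1 1 1 1 2 2 2 3 3
  R[4]: 1 1 1 1 1 2 3 3 4 4
  R[5]: 1 1 1 1 1 2 3 4 5 5
  R[6]: 1 1 1 2 2 3 4 5 6 6
  R[7]: 1 2 2 3 3 4 5 6 7 7
  R[8]: 1 2 2 3 4 5 6 7 8 8
  R[9]: 1 2 2 3 4 5 6 7 8 9
  R[10]: 1 2 3 4 5 6 7 8 9 10

giving w = (6, 9, 1, 7, 8, 4, 2, 5, 10, 3) via Δ²R.

D(w) has 24 cells with 5 SE-corners; essential set:

[(2, 5, 0), (2, 8, 1), (5, 5, 1), (6, 3, 1), (9, 3, 2)]


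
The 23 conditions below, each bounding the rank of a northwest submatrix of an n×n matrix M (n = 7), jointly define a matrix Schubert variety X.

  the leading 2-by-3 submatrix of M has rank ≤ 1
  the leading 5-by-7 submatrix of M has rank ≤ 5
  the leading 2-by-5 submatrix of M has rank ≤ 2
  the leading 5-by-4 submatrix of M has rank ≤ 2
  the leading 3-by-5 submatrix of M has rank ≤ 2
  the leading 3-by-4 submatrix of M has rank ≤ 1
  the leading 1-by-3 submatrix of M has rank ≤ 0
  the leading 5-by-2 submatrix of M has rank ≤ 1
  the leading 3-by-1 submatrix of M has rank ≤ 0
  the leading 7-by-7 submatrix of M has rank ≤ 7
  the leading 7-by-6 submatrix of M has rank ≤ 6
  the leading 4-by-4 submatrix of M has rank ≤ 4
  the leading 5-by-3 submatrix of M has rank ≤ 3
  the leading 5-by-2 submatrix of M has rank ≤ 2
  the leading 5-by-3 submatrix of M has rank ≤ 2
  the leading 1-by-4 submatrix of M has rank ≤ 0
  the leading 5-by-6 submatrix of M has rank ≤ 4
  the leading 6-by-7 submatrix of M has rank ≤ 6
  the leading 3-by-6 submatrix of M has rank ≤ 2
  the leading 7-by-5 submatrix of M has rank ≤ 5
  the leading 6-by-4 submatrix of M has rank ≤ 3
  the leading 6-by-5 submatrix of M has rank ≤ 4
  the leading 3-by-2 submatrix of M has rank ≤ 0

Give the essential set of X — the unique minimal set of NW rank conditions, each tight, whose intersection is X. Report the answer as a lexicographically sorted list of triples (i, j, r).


Reconstructing r_w from the 23 given conditions:

  0 0 0 0 1 1 1
  0 0 1 1 2 2 2
  0 0 1 1 2 2 3
  1 1 2 2 3 3 4
  1 1 2 2 3 4 5
  1 2 3 3 4 5 6
  1 2 3 4 5 6 7

second differences of R give the permutation w = (5, 3, 7, 1, 6, 2, 4).

|D(w)|=12, |Ess(w)|=6:

[(1, 4, 0), (3, 2, 0), (3, 4, 1), (3, 6, 2), (5, 2, 1), (5, 4, 2)]


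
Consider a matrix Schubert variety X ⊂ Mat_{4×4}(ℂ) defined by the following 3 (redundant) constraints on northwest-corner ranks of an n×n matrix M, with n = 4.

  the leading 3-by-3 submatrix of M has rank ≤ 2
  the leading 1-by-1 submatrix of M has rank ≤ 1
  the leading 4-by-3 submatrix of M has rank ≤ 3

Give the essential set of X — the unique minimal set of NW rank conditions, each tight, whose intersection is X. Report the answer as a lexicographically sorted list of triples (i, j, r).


Recovering R(i,j) via the rank-extension bound from the 3 conditions:

  row 1: 1, 1, 1, 1
  row 2: 1, 2, 2, 2
  row 3: 1, 2, 2, 3
  row 4: 1, 2, 3, 4

so w = (1, 2, 4, 3).

ℓ(w)=1; the 1 essential cell (i,j,r):

[(3, 3, 2)]


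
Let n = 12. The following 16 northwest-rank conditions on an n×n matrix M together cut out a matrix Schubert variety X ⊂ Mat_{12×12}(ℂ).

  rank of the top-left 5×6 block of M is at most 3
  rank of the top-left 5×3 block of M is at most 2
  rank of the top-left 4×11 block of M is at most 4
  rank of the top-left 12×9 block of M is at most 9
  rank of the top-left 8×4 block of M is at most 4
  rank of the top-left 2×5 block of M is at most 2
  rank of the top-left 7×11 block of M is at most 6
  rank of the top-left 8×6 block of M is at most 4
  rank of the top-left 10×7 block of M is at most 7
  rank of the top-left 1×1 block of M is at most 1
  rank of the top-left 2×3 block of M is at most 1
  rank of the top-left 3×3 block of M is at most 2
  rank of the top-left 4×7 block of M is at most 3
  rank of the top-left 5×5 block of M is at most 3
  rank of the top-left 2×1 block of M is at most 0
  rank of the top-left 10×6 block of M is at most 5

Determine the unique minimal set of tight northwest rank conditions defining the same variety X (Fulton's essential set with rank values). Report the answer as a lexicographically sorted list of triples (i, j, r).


The tightest implied rank at each (i,j), from the 16 conditions:

  R[1]: 0 1 1 1 1 1 1 1 1 1 1 1
  R[2]: 0 1 1 2 2 2 2 2 2 2 2 2
  R[3]: 1 2 2 3 3 3 3 3 3 3 3 3
  R[4]: 1 2 2 3 3 3 3 4 4 4 4 4
  R[5]: 1 2 2 3 3 3 4 5 5 5 5 5
  R[6]: 1 2 3 4 4 4 5 6 6 6 6 6
  R[7]: 1 2 3 4 4 4 5 6 6 6 6 7
  R[8]: 1 2 3 4 4 4 5 6 7 7 7 8
  R[9]: 1 2 3 4 5 5 6 7 8 8 8 9
  R[10]: 1 2 3 4 5 5 6 7 8 9 9 10
  R[11]: 1 2 3 4 5 6 7 8 9 10 10 11
  R[12]: 1 2 3 4 5 6 7 8 9 10 11 12

hence w(1..12) = (2, 4, 1, 8, 7, 3, 12, 9, 5, 10, 6, 11).

Rothe diagram D(w) (18 cells), 8 SE-corners (essential conditions):

[(2, 1, 0), (2, 3, 1), (4, 7, 3), (5, 3, 2), (5, 6, 3), (7, 11, 6), (8, 6, 4), (10, 6, 5)]


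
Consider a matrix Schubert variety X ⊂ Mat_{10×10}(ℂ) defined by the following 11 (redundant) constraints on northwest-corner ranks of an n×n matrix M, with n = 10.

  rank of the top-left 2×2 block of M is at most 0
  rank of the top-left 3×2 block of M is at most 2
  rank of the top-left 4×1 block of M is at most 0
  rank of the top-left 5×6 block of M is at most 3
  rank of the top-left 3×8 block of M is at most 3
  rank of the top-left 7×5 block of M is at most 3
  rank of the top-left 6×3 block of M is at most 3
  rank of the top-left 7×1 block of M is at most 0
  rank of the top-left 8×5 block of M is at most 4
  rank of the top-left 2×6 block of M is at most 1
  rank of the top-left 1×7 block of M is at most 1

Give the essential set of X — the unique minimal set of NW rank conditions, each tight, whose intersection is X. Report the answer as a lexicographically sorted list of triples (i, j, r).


Rank table r_w(10×10) implied by the 11 constraints:

  row 1: 0 0 1 1 1 1 1 1 1 1
  row 2: 0 0 1 1 1 1 2 2 2 2
  row 3: 0 1 2 2 2 2 3 3 3 3
  row 4: 0 1 2 3 3 3 4 4 4 4
  row 5: 0 1 2 3 3 3 4 5 5 5
  row 6: 0 1 2 3 3 4 5 6 6 6
  row 7: 0 1 2 3 3 4 5 6 7 7
  row 8: 1 2 3 4 4 5 6 7 8 8
  row 9: 1 2 3 4 5 6 7 8 9 9
  row 10: 1 2 3 4 5 6 7 8 9 10

hence w(1..10) = (3, 7, 2, 4, 8, 6, 9, 1, 5, 10).

Rothe diagram D(w) (16 cells), 5 SE-corners (essential conditions):

[(2, 2, 0), (2, 6, 1), (5, 6, 3), (7, 1, 0), (7, 5, 3)]


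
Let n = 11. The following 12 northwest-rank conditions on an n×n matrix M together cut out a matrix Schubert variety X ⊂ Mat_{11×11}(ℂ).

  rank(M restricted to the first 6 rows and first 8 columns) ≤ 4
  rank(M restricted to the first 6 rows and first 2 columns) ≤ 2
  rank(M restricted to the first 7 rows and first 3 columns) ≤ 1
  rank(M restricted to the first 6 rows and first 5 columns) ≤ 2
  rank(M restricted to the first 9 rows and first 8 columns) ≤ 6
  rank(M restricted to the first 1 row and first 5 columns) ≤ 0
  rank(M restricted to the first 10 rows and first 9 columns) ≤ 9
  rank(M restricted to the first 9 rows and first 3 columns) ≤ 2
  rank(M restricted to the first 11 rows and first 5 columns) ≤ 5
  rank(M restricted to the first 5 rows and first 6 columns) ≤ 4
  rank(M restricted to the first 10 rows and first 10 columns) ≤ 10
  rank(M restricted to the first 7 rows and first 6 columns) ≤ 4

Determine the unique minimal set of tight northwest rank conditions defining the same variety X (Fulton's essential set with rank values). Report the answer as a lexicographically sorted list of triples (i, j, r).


Rank table r_w(11×11) implied by the 12 constraints:

  0, 0, 0, 0, 0, 1, 1, 1, 1, 1, 1
  1, 1, 1, 1, 1, 2, 2, 2, 2, 2, 2
  1, 1, 1, 2, 2, 3, 3, 3, 3, 3, 3
  1, 1, 1, 2, 2, 3, 4, 4, 4, 4, 4
  1, 1, 1, 2, 2, 3, 4, 4, 5, 5, 5
  1, 1, 1, 2, 2, 3, 4, 4, 5, 6, 6
  1, 1, 1, 2, 3, 4, 5, 5, 6, 7, 7
  1, 2, 2, 3, 4, 5, 6, 6, 7, 8, 8
  1, 2, 2, 3, 4, 5, 6, 6, 7, 8, 9
  1, 2, 3, 4, 5, 6, 7, 7, 8, 9, 10
  1, 2, 3, 4, 5, 6, 7, 8, 9, 10, 11

giving w = (6, 1, 4, 7, 9, 10, 5, 2, 11, 3, 8) via Δ²R.

D(w) has 22 cells with 6 SE-corners; essential set:

[(1, 5, 0), (6, 5, 2), (6, 8, 4), (7, 3, 1), (9, 3, 2), (9, 8, 6)]
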